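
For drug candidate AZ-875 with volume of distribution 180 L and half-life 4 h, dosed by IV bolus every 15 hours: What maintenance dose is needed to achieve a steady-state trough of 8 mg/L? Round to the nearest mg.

τ/t½ = 15/4 ≈ 3.75, so f = (1/2)^(15/4) ≈ 0.074325.
Cmin,ss = (D/Vd)·f/(1−f), so D = Cmin,ss·Vd·(1−f)/f.
D = 8 × 180 × (1−f)/f ≈ 8 × 180 × 12.45442 ≈ 17934.36 mg.

17934 mg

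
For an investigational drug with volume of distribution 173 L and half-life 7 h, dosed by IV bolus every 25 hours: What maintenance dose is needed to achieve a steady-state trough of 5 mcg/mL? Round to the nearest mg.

τ/t½ = 25/7 ≈ 3.5714, so f = (1/2)^(25/7) ≈ 0.084119.
Cmin,ss = (D/Vd)·f/(1−f), so D = Cmin,ss·Vd·(1−f)/f.
D = 5 × 173 × (1−f)/f ≈ 5 × 173 × 10.88792 ≈ 9418.05 mg.

9418 mg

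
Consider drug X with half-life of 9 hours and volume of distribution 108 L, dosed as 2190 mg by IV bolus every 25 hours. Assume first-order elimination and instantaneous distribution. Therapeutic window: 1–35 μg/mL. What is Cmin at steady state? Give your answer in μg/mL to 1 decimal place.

3.5 μg/mL

k = ln2/t½ = ln2/9 ≈ 0.077016 h⁻¹; fraction remaining f = e^(−kτ) = e^(−0.077016×25) ≈ 0.1458.
Single-dose peak C₀ = D/Vd = 2190/108 ≈ 20.278 μg/mL.
Steady-state trough Cmin,ss = C₀·f/(1−f) ≈ 20.278 × 0.1458/0.8542 ≈ 3.461 μg/mL.
Trough 3.5 μg/mL vs MEC 1 μg/mL: adequate.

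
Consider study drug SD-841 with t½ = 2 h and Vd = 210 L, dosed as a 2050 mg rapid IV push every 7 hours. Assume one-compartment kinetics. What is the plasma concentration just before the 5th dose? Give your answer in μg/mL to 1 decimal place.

0.9 μg/mL

f = (1/2)^(τ/t½) = (1/2)^(7/2) ≈ 0.0884.
C₀ = D/Vd = 2050/210 ≈ 9.762 μg/mL.
Before the 5th dose, 4 doses have been given. Superposition: Cmin = C₀·(f + f² + … + f^4).
≈ 9.762 × (0.0884 + 0.0078 + 0.0007 + 0.0001) ≈ 9.762 × 0.0970 ≈ 0.947 μg/mL.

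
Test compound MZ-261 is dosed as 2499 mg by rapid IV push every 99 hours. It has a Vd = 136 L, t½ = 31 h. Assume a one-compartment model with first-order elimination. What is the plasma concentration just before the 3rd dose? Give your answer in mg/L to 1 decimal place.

f = (1/2)^(τ/t½) = (1/2)^(99/31) ≈ 0.1093.
C₀ = D/Vd = 2499/136 ≈ 18.375 mg/L.
Before the 3rd dose, 2 doses have been given. Superposition: Cmin = C₀·(f + f²).
≈ 18.375 × (0.1093 + 0.0119) ≈ 18.375 × 0.1212 ≈ 2.227 mg/L.

2.2 mg/L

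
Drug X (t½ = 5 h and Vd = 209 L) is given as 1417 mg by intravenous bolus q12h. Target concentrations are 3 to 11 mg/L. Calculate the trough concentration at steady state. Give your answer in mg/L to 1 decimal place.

1.6 mg/L

τ/t½ = 12/5 ≈ 2.4, so fraction remaining f = (1/2)^(12/5) ≈ 0.1895.
At steady state, accumulation factor R = 1/(1 − e^(−kτ)) ≈ 1.2338.
Single-dose peak C₀ = D/Vd = 1417/209 ≈ 6.780 mg/L.
Cmax,ss = C₀/(1 − f) ≈ 6.780/0.8105 ≈ 8.365 mg/L.
Steady-state trough Cmin,ss = Cmax,ss·f ≈ 8.365 × 0.1895 ≈ 1.585 mg/L.
Trough 1.6 mg/L vs MEC 3 mg/L: subtherapeutic.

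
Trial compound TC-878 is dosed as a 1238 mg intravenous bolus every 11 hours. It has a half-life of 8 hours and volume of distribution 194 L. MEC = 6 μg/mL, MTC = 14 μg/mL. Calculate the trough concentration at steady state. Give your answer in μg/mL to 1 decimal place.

τ/t½ = 11/8 ≈ 1.375, so fraction remaining f = (1/2)^(11/8) ≈ 0.3856.
Single-dose peak C₀ = D/Vd = 1238/194 ≈ 6.381 μg/mL.
Steady-state trough Cmin,ss = C₀·f/(1−f) ≈ 6.381 × 0.3856/0.6144 ≈ 4.005 μg/mL.
Trough 4.0 μg/mL vs MEC 6 μg/mL: subtherapeutic.

4.0 μg/mL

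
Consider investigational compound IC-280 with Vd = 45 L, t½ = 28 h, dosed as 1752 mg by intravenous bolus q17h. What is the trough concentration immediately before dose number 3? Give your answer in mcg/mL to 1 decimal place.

42.3 mcg/mL

f = (1/2)^(τ/t½) = (1/2)^(17/28) ≈ 0.6565.
C₀ = D/Vd = 1752/45 ≈ 38.933 mcg/mL.
Before the 3rd dose, 2 doses have been given. Superposition: Cmin = C₀·(f + f²).
≈ 38.933 × (0.6565 + 0.4310) ≈ 38.933 × 1.0875 ≈ 42.340 mcg/mL.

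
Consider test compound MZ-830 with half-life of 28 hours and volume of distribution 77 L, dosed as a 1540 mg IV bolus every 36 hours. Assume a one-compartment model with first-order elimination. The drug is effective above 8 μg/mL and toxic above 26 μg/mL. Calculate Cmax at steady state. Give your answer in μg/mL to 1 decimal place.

k = ln2/t½ = ln2/28 ≈ 0.024755 h⁻¹; fraction remaining f = e^(−kτ) = e^(−0.024755×36) ≈ 0.4102.
At steady state, accumulation factor R = 1/(1 − e^(−kτ)) ≈ 1.6955.
Single-dose peak C₀ = D/Vd = 1540/77 ≈ 20.000 μg/mL.
Steady-state peak Cmax,ss = C₀·R ≈ 20.000 × 1.6955 ≈ 33.910 μg/mL.
Peak 33.9 μg/mL vs MTC 26 μg/mL: exceeds toxic threshold.

33.9 μg/mL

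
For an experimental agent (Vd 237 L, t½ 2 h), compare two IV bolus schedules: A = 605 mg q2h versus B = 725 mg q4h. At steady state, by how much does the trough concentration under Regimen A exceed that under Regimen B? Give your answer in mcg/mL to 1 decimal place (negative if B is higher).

Regimen A: f = (1/2)^(2/2) ≈ 0.5000; Cmin,ss = (605/237)·f/(1−f) ≈ 2.553 mcg/mL.
Regimen B: f = (1/2)^(4/2) ≈ 0.2500; Cmin,ss = (725/237)·f/(1−f) ≈ 1.020 mcg/mL.
Difference ≈ 2.553 − 1.020 ≈ 1.533 mcg/mL.

1.5 mcg/mL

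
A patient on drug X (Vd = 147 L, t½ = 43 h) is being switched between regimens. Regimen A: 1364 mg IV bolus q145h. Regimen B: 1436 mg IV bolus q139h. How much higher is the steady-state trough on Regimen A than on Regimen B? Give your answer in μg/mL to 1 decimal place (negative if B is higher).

Regimen A: f = (1/2)^(145/43) ≈ 0.0966; Cmin,ss = (1364/147)·f/(1−f) ≈ 0.992 μg/mL.
Regimen B: f = (1/2)^(139/43) ≈ 0.1064; Cmin,ss = (1436/147)·f/(1−f) ≈ 1.163 μg/mL.
Difference ≈ 0.992 − 1.163 ≈ -0.171 μg/mL.

-0.2 μg/mL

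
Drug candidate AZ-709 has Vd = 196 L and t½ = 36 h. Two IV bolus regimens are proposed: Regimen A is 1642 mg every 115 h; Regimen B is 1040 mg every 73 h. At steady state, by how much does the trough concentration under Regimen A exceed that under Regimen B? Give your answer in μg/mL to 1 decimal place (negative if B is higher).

Regimen A: f = (1/2)^(115/36) ≈ 0.1092; Cmin,ss = (1642/196)·f/(1−f) ≈ 1.027 μg/mL.
Regimen B: f = (1/2)^(73/36) ≈ 0.2452; Cmin,ss = (1040/196)·f/(1−f) ≈ 1.724 μg/mL.
Difference ≈ 1.027 − 1.724 ≈ -0.697 μg/mL.

-0.7 μg/mL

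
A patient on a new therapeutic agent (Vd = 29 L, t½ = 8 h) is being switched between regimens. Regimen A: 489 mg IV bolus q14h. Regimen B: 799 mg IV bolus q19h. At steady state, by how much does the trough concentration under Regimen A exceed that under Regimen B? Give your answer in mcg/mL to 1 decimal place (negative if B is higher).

0.6 mcg/mL

Regimen A: f = (1/2)^(14/8) ≈ 0.2973; Cmin,ss = (489/29)·f/(1−f) ≈ 7.134 mcg/mL.
Regimen B: f = (1/2)^(19/8) ≈ 0.1928; Cmin,ss = (799/29)·f/(1−f) ≈ 6.581 mcg/mL.
Difference ≈ 7.134 − 6.581 ≈ 0.553 mcg/mL.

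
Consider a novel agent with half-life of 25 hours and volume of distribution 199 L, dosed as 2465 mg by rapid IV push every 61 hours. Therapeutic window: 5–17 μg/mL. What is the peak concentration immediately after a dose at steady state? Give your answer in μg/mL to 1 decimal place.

15.2 μg/mL

Over one 61-h interval, 61/25 ≈ 2.44 half-lives elapse, leaving f ≈ 0.1843 of each dose.
Accumulation ratio R = 1/(1 − f) ≈ 1/0.8157 ≈ 1.2259.
Each bolus raises the concentration by D/Vd = 2465/199 ≈ 12.387 μg/mL.
Steady-state peak Cmax,ss = C₀·R ≈ 12.387 × 1.2259 ≈ 15.185 μg/mL.
Peak 15.2 μg/mL vs MTC 17 μg/mL: below toxic threshold.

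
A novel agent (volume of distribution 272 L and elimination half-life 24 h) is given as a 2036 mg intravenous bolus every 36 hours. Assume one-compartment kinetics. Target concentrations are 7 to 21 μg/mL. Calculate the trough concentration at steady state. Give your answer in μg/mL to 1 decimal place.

4.1 μg/mL

k = ln2/t½ = ln2/24 ≈ 0.028881 h⁻¹; fraction remaining f = e^(−kτ) = e^(−0.028881×36) ≈ 0.3536.
Single-dose peak C₀ = D/Vd = 2036/272 ≈ 7.485 μg/mL.
Steady-state trough Cmin,ss = C₀·f/(1−f) ≈ 7.485 × 0.3536/0.6464 ≈ 4.095 μg/mL.
Trough 4.1 μg/mL vs MEC 7 μg/mL: subtherapeutic.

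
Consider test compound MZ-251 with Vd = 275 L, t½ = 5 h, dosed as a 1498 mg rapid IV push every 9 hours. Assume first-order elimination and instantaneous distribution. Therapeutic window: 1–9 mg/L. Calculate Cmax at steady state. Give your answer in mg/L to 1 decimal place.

7.6 mg/L

Over one 9-h interval, 9/5 ≈ 1.8 half-lives elapse, leaving f ≈ 0.2872 of each dose.
Accumulation ratio R = 1/(1 − f) ≈ 1/0.7128 ≈ 1.4029.
Single-dose peak C₀ = D/Vd = 1498/275 ≈ 5.447 mg/L.
Cmax,ss = C₀/(1 − f) ≈ 5.447/0.7128 ≈ 7.642 mg/L.
Peak 7.6 mg/L vs MTC 9 mg/L: below toxic threshold.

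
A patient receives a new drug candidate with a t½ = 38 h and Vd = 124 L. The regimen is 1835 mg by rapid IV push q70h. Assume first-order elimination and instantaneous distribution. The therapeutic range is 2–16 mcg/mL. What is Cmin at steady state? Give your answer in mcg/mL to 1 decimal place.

Over one 70-h interval, 70/38 ≈ 1.8421 half-lives elapse, leaving f ≈ 0.2789 of each dose.
Each bolus raises the concentration by D/Vd = 1835/124 ≈ 14.798 mcg/mL.
Steady-state trough Cmin,ss = C₀·f/(1−f) ≈ 14.798 × 0.2789/0.7211 ≈ 5.723 mcg/mL.
Trough 5.7 mcg/mL vs MEC 2 mcg/mL: adequate.

5.7 mcg/mL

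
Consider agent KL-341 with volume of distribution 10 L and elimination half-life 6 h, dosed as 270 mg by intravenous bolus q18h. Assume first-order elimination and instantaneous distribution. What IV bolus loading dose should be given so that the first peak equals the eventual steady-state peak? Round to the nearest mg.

309 mg

f = (1/2)^(18/6) ≈ 0.125000; accumulation ratio R = 1/(1−f) ≈ 1.14286.
Loading dose to hit Cmax,ss on first dose: D_load = D_maint·R ≈ 270 × 1.14286 ≈ 308.57 mg.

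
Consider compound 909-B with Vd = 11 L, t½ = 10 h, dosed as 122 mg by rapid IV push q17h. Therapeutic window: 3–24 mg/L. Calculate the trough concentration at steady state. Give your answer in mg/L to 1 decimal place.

k = ln2/t½ = ln2/10 ≈ 0.069315 h⁻¹; fraction remaining f = e^(−kτ) = e^(−0.069315×17) ≈ 0.3078.
Each bolus raises the concentration by D/Vd = 122/11 ≈ 11.091 mg/L.
Steady-state trough Cmin,ss = C₀·f/(1−f) ≈ 11.091 × 0.3078/0.6922 ≈ 4.932 mg/L.
Trough 4.9 mg/L vs MEC 3 mg/L: adequate.

4.9 mg/L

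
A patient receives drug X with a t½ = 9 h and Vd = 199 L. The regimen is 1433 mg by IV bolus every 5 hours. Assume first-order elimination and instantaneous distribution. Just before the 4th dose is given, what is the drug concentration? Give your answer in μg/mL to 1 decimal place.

f = (1/2)^(τ/t½) = (1/2)^(5/9) ≈ 0.6804.
C₀ = D/Vd = 1433/199 ≈ 7.201 μg/mL.
Before the 4th dose, 3 doses have been given. Superposition: Cmin = C₀·(f + f² + … + f^3).
≈ 7.201 × (0.6804 + 0.4629 + 0.3150) ≈ 7.201 × 1.4583 ≈ 10.501 μg/mL.

10.5 μg/mL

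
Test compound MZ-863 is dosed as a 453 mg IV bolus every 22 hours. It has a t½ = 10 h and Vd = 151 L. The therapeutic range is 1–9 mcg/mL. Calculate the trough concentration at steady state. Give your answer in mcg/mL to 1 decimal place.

τ/t½ = 22/10 ≈ 2.2, so fraction remaining f = (1/2)^(22/10) ≈ 0.2176.
At steady state, accumulation factor R = 1/(1 − e^(−kτ)) ≈ 1.2781.
Single-dose peak C₀ = D/Vd = 453/151 ≈ 3.000 mcg/mL.
Cmax,ss = C₀/(1 − f) ≈ 3.000/0.7824 ≈ 3.834 mcg/mL.
Steady-state trough Cmin,ss = Cmax,ss·f ≈ 3.834 × 0.2176 ≈ 0.834 mcg/mL.
Trough 0.8 mcg/mL vs MEC 1 mcg/mL: subtherapeutic.

0.8 mcg/mL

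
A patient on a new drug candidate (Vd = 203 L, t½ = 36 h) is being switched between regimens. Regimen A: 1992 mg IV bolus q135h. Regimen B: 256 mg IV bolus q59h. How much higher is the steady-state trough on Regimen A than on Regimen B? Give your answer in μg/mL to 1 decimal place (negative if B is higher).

0.2 μg/mL

Regimen A: f = (1/2)^(135/36) ≈ 0.0743; Cmin,ss = (1992/203)·f/(1−f) ≈ 0.788 μg/mL.
Regimen B: f = (1/2)^(59/36) ≈ 0.3211; Cmin,ss = (256/203)·f/(1−f) ≈ 0.596 μg/mL.
Difference ≈ 0.788 − 0.596 ≈ 0.192 μg/mL.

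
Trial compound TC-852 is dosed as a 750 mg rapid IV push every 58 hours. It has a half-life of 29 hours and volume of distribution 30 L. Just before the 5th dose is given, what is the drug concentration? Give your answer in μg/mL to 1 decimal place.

f = (1/2)^(τ/t½) = (1/2)^(58/29) ≈ 0.2500.
C₀ = D/Vd = 750/30 ≈ 25.000 μg/mL.
Before the 5th dose, 4 doses have been given. Superposition: Cmin = C₀·(f + f² + … + f^4).
≈ 25.000 × (0.2500 + 0.0625 + 0.0156 + 0.0039) ≈ 25.000 × 0.3320 ≈ 8.300 μg/mL.

8.3 μg/mL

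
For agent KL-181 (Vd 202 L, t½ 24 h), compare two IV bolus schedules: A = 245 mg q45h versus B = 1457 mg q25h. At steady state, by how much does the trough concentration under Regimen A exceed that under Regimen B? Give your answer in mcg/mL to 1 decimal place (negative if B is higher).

-6.4 mcg/mL

Regimen A: f = (1/2)^(45/24) ≈ 0.2726; Cmin,ss = (245/202)·f/(1−f) ≈ 0.455 mcg/mL.
Regimen B: f = (1/2)^(25/24) ≈ 0.4858; Cmin,ss = (1457/202)·f/(1−f) ≈ 6.814 mcg/mL.
Difference ≈ 0.455 − 6.814 ≈ -6.359 mcg/mL.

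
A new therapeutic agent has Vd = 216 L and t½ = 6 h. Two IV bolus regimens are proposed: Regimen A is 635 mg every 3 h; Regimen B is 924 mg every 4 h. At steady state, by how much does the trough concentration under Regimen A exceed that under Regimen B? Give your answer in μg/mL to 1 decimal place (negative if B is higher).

-0.2 μg/mL

Regimen A: f = (1/2)^(3/6) ≈ 0.7071; Cmin,ss = (635/216)·f/(1−f) ≈ 7.097 μg/mL.
Regimen B: f = (1/2)^(4/6) ≈ 0.6300; Cmin,ss = (924/216)·f/(1−f) ≈ 7.284 μg/mL.
Difference ≈ 7.097 − 7.284 ≈ -0.187 μg/mL.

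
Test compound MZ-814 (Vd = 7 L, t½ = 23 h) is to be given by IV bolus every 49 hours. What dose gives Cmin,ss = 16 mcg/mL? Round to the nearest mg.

τ/t½ = 49/23 ≈ 2.1304, so f = (1/2)^(49/23) ≈ 0.228389.
Cmin,ss = (D/Vd)·f/(1−f), so D = Cmin,ss·Vd·(1−f)/f.
D = 16 × 7 × (1−f)/f ≈ 16 × 7 × 3.37849 ≈ 378.39 mg.

378 mg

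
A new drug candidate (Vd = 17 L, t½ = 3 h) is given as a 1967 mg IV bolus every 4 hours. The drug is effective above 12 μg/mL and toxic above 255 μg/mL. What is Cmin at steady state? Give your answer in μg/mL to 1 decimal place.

76.1 μg/mL

k = ln2/t½ = ln2/3 ≈ 0.231049 h⁻¹; fraction remaining f = e^(−kτ) = e^(−0.231049×4) ≈ 0.3969.
At steady state, accumulation factor R = 1/(1 − e^(−kτ)) ≈ 1.6581.
Single-dose peak C₀ = D/Vd = 1967/17 ≈ 115.706 μg/mL.
Steady-state peak Cmax,ss = C₀·R ≈ 115.706 × 1.6581 ≈ 191.852 μg/mL.
Steady-state trough Cmin,ss = Cmax,ss·f ≈ 191.852 × 0.3969 ≈ 76.146 μg/mL.
Trough 76.1 μg/mL vs MEC 12 μg/mL: adequate.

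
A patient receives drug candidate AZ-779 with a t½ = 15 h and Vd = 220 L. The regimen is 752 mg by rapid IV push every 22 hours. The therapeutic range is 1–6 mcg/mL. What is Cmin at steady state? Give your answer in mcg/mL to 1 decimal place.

k = ln2/t½ = ln2/15 ≈ 0.046210 h⁻¹; fraction remaining f = e^(−kτ) = e^(−0.046210×22) ≈ 0.3618.
At steady state, accumulation factor R = 1/(1 − e^(−kτ)) ≈ 1.5669.
Each bolus raises the concentration by D/Vd = 752/220 ≈ 3.418 mcg/mL.
Steady-state peak Cmax,ss = C₀·R ≈ 3.418 × 1.5669 ≈ 5.356 mcg/mL.
One interval later, Cmin,ss = Cmax,ss·e^(−kτ) ≈ 5.356 × 0.3618 ≈ 1.938 mcg/mL.
Trough 1.9 mcg/mL vs MEC 1 mcg/mL: adequate.

1.9 mcg/mL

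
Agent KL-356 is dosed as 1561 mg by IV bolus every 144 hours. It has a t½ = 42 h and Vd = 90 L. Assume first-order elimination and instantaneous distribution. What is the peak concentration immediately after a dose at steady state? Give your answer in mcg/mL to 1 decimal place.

19.1 mcg/mL

k = ln2/t½ = ln2/42 ≈ 0.016504 h⁻¹; fraction remaining f = e^(−kτ) = e^(−0.016504×144) ≈ 0.0929.
At steady state, accumulation factor R = 1/(1 − e^(−kτ)) ≈ 1.1024.
Each bolus raises the concentration by D/Vd = 1561/90 ≈ 17.344 mcg/mL.
Steady-state peak Cmax,ss = C₀·R ≈ 17.344 × 1.1024 ≈ 19.120 mcg/mL.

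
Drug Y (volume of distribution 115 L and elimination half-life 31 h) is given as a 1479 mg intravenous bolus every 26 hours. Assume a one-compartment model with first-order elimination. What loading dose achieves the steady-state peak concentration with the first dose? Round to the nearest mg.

f = (1/2)^(26/31) ≈ 0.559143; accumulation ratio R = 1/(1−f) ≈ 2.26831.
Loading dose to hit Cmax,ss on first dose: D_load = D_maint·R ≈ 1479 × 2.26831 ≈ 3354.83 mg.

3355 mg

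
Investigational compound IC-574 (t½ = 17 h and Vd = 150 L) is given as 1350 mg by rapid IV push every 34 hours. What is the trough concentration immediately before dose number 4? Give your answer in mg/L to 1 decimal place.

f = (1/2)^(τ/t½) = (1/2)^(34/17) ≈ 0.2500.
C₀ = D/Vd = 1350/150 ≈ 9.000 mg/L.
Before the 4th dose, 3 doses have been given. Superposition: Cmin = C₀·(f + f² + … + f^3).
≈ 9.000 × (0.2500 + 0.0625 + 0.0156) ≈ 9.000 × 0.3281 ≈ 2.953 mg/L.

3.0 mg/L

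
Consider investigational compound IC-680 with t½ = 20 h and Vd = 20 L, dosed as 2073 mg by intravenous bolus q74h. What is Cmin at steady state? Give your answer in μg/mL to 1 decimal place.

8.6 μg/mL

τ/t½ = 74/20 ≈ 3.7, so fraction remaining f = (1/2)^(74/20) ≈ 0.0769.
Accumulation ratio R = 1/(1 − f) ≈ 1/0.9231 ≈ 1.0833.
Each bolus raises the concentration by D/Vd = 2073/20 ≈ 103.650 μg/mL.
Steady-state peak Cmax,ss = C₀·R ≈ 103.650 × 1.0833 ≈ 112.284 μg/mL.
Steady-state trough Cmin,ss = Cmax,ss·f ≈ 112.284 × 0.0769 ≈ 8.635 μg/mL.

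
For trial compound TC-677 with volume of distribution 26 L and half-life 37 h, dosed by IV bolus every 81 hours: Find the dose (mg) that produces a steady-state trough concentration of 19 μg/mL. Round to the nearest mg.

1759 mg

τ/t½ = 81/37 ≈ 2.1892, so f = (1/2)^(81/37) ≈ 0.219275.
Cmin,ss = (D/Vd)·f/(1−f), so D = Cmin,ss·Vd·(1−f)/f.
D = 19 × 26 × (1−f)/f ≈ 19 × 26 × 3.56048 ≈ 1758.88 mg.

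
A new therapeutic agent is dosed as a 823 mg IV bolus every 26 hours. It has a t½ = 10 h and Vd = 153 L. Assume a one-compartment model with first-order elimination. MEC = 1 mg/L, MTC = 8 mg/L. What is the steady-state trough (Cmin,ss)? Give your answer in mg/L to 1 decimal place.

Over one 26-h interval, 26/10 ≈ 2.6 half-lives elapse, leaving f ≈ 0.1649 of each dose.
At steady state, accumulation factor R = 1/(1 − e^(−kτ)) ≈ 1.1975.
Single-dose peak C₀ = D/Vd = 823/153 ≈ 5.379 mg/L.
Steady-state peak Cmax,ss = C₀·R ≈ 5.379 × 1.1975 ≈ 6.441 mg/L.
Steady-state trough Cmin,ss = Cmax,ss·f ≈ 6.441 × 0.1649 ≈ 1.062 mg/L.
Trough 1.1 mg/L vs MEC 1 mg/L: adequate.

1.1 mg/L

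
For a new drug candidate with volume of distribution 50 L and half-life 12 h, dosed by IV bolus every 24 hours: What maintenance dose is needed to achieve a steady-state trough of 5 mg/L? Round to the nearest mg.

750 mg

τ/t½ = 24/12 ≈ 2, so f = (1/2)^(24/12) ≈ 0.250000.
Cmin,ss = (D/Vd)·f/(1−f), so D = Cmin,ss·Vd·(1−f)/f.
D = 5 × 50 × (1−f)/f ≈ 5 × 50 × 3.00000 ≈ 750.00 mg.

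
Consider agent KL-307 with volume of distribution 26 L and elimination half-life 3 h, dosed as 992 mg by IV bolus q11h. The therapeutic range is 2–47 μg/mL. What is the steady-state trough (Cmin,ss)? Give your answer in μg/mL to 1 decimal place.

τ/t½ = 11/3 ≈ 3.6667, so fraction remaining f = (1/2)^(11/3) ≈ 0.0787.
Each bolus raises the concentration by D/Vd = 992/26 ≈ 38.154 μg/mL.
Steady-state trough Cmin,ss = C₀·f/(1−f) ≈ 38.154 × 0.0787/0.9213 ≈ 3.259 μg/mL.
Trough 3.3 μg/mL vs MEC 2 μg/mL: adequate.

3.3 μg/mL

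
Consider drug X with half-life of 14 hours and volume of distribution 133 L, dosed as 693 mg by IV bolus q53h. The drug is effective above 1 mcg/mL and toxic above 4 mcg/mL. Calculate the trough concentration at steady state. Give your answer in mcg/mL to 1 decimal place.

τ/t½ = 53/14 ≈ 3.7857, so fraction remaining f = (1/2)^(53/14) ≈ 0.0725.
At steady state, accumulation factor R = 1/(1 − e^(−kτ)) ≈ 1.0782.
Each bolus raises the concentration by D/Vd = 693/133 ≈ 5.211 mcg/mL.
Steady-state peak Cmax,ss = C₀·R ≈ 5.211 × 1.0782 ≈ 5.619 mcg/mL.
One interval later, Cmin,ss = Cmax,ss·e^(−kτ) ≈ 5.619 × 0.0725 ≈ 0.407 mcg/mL.
Trough 0.4 mcg/mL vs MEC 1 mcg/mL: subtherapeutic.

0.4 mcg/mL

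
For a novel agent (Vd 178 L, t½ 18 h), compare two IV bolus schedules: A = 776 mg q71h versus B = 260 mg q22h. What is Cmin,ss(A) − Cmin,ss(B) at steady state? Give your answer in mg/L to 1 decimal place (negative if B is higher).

-0.8 mg/L

Regimen A: f = (1/2)^(71/18) ≈ 0.0650; Cmin,ss = (776/178)·f/(1−f) ≈ 0.303 mg/L.
Regimen B: f = (1/2)^(22/18) ≈ 0.4286; Cmin,ss = (260/178)·f/(1−f) ≈ 1.096 mg/L.
Difference ≈ 0.303 − 1.096 ≈ -0.793 mg/L.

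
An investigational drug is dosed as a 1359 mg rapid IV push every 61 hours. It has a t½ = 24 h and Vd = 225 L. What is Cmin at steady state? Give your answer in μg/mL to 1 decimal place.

1.3 μg/mL

Over one 61-h interval, 61/24 ≈ 2.5417 half-lives elapse, leaving f ≈ 0.1717 of each dose.
Single-dose peak C₀ = D/Vd = 1359/225 ≈ 6.040 μg/mL.
Steady-state trough Cmin,ss = C₀·f/(1−f) ≈ 6.040 × 0.1717/0.8283 ≈ 1.252 μg/mL.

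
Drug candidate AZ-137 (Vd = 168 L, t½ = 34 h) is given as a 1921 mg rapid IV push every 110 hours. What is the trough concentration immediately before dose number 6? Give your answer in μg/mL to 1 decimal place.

f = (1/2)^(τ/t½) = (1/2)^(110/34) ≈ 0.1062.
C₀ = D/Vd = 1921/168 ≈ 11.435 μg/mL.
Before the 6th dose, 5 doses have been given. Superposition: Cmin = C₀·(f + f² + … + f^5).
≈ 11.435 × (0.1062 + 0.0113 + 0.0012 + 0.0001 + 0.0000) ≈ 11.435 × 0.1188 ≈ 1.358 μg/mL.

1.4 μg/mL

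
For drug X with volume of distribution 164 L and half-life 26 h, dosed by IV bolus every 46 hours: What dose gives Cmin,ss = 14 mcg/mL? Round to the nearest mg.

τ/t½ = 46/26 ≈ 1.7692, so f = (1/2)^(46/26) ≈ 0.293365.
Cmin,ss = (D/Vd)·f/(1−f), so D = Cmin,ss·Vd·(1−f)/f.
D = 14 × 164 × (1−f)/f ≈ 14 × 164 × 2.40872 ≈ 5530.42 mg.

5530 mg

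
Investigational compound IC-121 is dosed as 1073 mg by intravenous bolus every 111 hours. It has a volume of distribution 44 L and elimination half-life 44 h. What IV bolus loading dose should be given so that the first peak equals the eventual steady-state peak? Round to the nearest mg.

1299 mg

f = (1/2)^(111/44) ≈ 0.174014; accumulation ratio R = 1/(1−f) ≈ 1.21067.
Loading dose to hit Cmax,ss on first dose: D_load = D_maint·R ≈ 1073 × 1.21067 ≈ 1299.05 mg.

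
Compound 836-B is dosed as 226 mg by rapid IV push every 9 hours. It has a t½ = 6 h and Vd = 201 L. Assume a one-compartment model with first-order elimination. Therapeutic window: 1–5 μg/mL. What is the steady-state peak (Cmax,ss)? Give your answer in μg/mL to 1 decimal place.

k = ln2/t½ = ln2/6 ≈ 0.115525 h⁻¹; fraction remaining f = e^(−kτ) = e^(−0.115525×9) ≈ 0.3536.
At steady state, accumulation factor R = 1/(1 − e^(−kτ)) ≈ 1.5470.
Single-dose peak C₀ = D/Vd = 226/201 ≈ 1.124 μg/mL.
Steady-state peak Cmax,ss = C₀·R ≈ 1.124 × 1.5470 ≈ 1.739 μg/mL.
Peak 1.7 μg/mL vs MTC 5 μg/mL: below toxic threshold.

1.7 μg/mL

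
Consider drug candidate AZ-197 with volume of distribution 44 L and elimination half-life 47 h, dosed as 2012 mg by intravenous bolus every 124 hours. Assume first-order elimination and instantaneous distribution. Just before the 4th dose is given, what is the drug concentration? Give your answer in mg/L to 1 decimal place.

8.7 mg/L

f = (1/2)^(τ/t½) = (1/2)^(124/47) ≈ 0.1606.
C₀ = D/Vd = 2012/44 ≈ 45.727 mg/L.
Before the 4th dose, 3 doses have been given. Superposition: Cmin = C₀·(f + f² + … + f^3).
≈ 45.727 × (0.1606 + 0.0258 + 0.0041) ≈ 45.727 × 0.1905 ≈ 8.711 mg/L.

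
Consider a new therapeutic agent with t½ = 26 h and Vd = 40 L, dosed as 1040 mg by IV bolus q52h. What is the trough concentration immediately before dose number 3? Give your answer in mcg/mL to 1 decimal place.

8.1 mcg/mL

f = (1/2)^(τ/t½) = (1/2)^(52/26) ≈ 0.2500.
C₀ = D/Vd = 1040/40 ≈ 26.000 mcg/mL.
Before the 3rd dose, 2 doses have been given. Superposition: Cmin = C₀·(f + f²).
≈ 26.000 × (0.2500 + 0.0625) ≈ 26.000 × 0.3125 ≈ 8.125 mcg/mL.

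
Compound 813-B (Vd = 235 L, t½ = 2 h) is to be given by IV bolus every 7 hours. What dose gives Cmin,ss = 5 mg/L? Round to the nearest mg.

τ/t½ = 7/2 ≈ 3.5, so f = (1/2)^(7/2) ≈ 0.088388.
Cmin,ss = (D/Vd)·f/(1−f), so D = Cmin,ss·Vd·(1−f)/f.
D = 5 × 235 × (1−f)/f ≈ 5 × 235 × 10.31375 ≈ 12118.66 mg.

12119 mg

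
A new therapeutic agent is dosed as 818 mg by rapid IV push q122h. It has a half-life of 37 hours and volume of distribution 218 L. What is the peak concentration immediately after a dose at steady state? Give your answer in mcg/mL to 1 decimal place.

4.2 mcg/mL

Over one 122-h interval, 122/37 ≈ 3.2973 half-lives elapse, leaving f ≈ 0.1017 of each dose.
Accumulation ratio R = 1/(1 − f) ≈ 1/0.8983 ≈ 1.1132.
Single-dose peak C₀ = D/Vd = 818/218 ≈ 3.752 mcg/mL.
Cmax,ss = C₀/(1 − f) ≈ 3.752/0.8983 ≈ 4.177 mcg/mL.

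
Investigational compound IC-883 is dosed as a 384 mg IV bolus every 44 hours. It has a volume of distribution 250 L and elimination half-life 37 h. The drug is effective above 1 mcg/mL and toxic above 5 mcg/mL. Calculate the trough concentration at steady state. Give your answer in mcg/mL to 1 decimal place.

1.2 mcg/mL

k = ln2/t½ = ln2/37 ≈ 0.018734 h⁻¹; fraction remaining f = e^(−kτ) = e^(−0.018734×44) ≈ 0.4385.
Each bolus raises the concentration by D/Vd = 384/250 ≈ 1.536 mcg/mL.
Steady-state trough Cmin,ss = C₀·f/(1−f) ≈ 1.536 × 0.4385/0.5615 ≈ 1.200 mcg/mL.
Trough 1.2 mcg/mL vs MEC 1 mcg/mL: adequate.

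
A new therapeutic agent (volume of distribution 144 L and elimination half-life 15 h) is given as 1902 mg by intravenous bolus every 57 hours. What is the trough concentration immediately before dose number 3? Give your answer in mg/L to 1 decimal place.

f = (1/2)^(τ/t½) = (1/2)^(57/15) ≈ 0.0718.
C₀ = D/Vd = 1902/144 ≈ 13.208 mg/L.
Before the 3rd dose, 2 doses have been given. Superposition: Cmin = C₀·(f + f²).
≈ 13.208 × (0.0718 + 0.0052) ≈ 13.208 × 0.0770 ≈ 1.017 mg/L.

1.0 mg/L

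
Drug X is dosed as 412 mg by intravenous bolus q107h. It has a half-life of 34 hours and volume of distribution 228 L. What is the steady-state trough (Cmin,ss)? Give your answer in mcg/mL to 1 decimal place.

0.2 mcg/mL

k = ln2/t½ = ln2/34 ≈ 0.020387 h⁻¹; fraction remaining f = e^(−kτ) = e^(−0.020387×107) ≈ 0.1129.
At steady state, accumulation factor R = 1/(1 − e^(−kτ)) ≈ 1.1273.
Each bolus raises the concentration by D/Vd = 412/228 ≈ 1.807 mcg/mL.
Steady-state peak Cmax,ss = C₀·R ≈ 1.807 × 1.1273 ≈ 2.037 mcg/mL.
One interval later, Cmin,ss = Cmax,ss·e^(−kτ) ≈ 2.037 × 0.1129 ≈ 0.230 mcg/mL.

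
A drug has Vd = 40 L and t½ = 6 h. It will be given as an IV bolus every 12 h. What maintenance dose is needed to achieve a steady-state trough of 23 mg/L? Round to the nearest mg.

2760 mg

τ/t½ = 12/6 ≈ 2, so f = (1/2)^(12/6) ≈ 0.250000.
Cmin,ss = (D/Vd)·f/(1−f), so D = Cmin,ss·Vd·(1−f)/f.
D = 23 × 40 × (1−f)/f ≈ 23 × 40 × 3.00000 ≈ 2760.00 mg.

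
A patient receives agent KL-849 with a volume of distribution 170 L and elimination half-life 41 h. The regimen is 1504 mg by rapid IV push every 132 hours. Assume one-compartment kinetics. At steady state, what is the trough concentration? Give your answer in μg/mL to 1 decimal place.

τ/t½ = 132/41 ≈ 3.2195, so fraction remaining f = (1/2)^(132/41) ≈ 0.1074.
At steady state, accumulation factor R = 1/(1 − e^(−kτ)) ≈ 1.1203.
Single-dose peak C₀ = D/Vd = 1504/170 ≈ 8.847 μg/mL.
Cmax,ss = C₀/(1 − f) ≈ 8.847/0.8926 ≈ 9.911 μg/mL.
Steady-state trough Cmin,ss = Cmax,ss·f ≈ 9.911 × 0.1074 ≈ 1.064 μg/mL.

1.1 μg/mL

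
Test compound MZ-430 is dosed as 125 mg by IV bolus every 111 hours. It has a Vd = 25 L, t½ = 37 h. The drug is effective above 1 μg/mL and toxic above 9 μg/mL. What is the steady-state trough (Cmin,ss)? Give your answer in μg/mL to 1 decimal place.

τ = 111 h = 3 half-lives, so f = (1/2)^3 = 0.125.
Accumulation ratio R = 1/(1 − f) = 1/0.875 = 8/7.
Single-dose peak C₀ = D/Vd = 125/25 = 5 μg/mL.
Steady-state peak Cmax,ss = C₀·R = 5 × 8/7 ≈ 5.714 μg/mL.
Steady-state trough Cmin,ss = Cmax,ss·f ≈ 5.714 × 0.125 ≈ 0.714 μg/mL.
Trough 0.7 μg/mL vs MEC 1 μg/mL: subtherapeutic.

0.7 μg/mL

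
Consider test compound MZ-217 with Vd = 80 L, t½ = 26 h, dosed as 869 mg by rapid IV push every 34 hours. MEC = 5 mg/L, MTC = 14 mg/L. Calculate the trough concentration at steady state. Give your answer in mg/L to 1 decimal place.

Over one 34-h interval, 34/26 ≈ 1.3077 half-lives elapse, leaving f ≈ 0.4040 of each dose.
Single-dose peak C₀ = D/Vd = 869/80 ≈ 10.863 mg/L.
Steady-state trough Cmin,ss = C₀·f/(1−f) ≈ 10.863 × 0.4040/0.5960 ≈ 7.364 mg/L.
Trough 7.4 mg/L vs MEC 5 mg/L: adequate.

7.4 mg/L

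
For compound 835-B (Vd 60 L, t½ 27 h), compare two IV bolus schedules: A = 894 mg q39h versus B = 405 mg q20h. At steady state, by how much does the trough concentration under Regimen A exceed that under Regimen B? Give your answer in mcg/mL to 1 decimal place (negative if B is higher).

-1.4 mcg/mL

Regimen A: f = (1/2)^(39/27) ≈ 0.3674; Cmin,ss = (894/60)·f/(1−f) ≈ 8.654 mcg/mL.
Regimen B: f = (1/2)^(20/27) ≈ 0.5984; Cmin,ss = (405/60)·f/(1−f) ≈ 10.058 mcg/mL.
Difference ≈ 8.654 − 10.058 ≈ -1.404 mcg/mL.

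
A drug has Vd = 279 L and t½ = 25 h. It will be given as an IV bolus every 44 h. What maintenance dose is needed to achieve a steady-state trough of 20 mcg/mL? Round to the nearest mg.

τ/t½ = 44/25 ≈ 1.76, so f = (1/2)^(44/25) ≈ 0.295248.
Cmin,ss = (D/Vd)·f/(1−f), so D = Cmin,ss·Vd·(1−f)/f.
D = 20 × 279 × (1−f)/f ≈ 20 × 279 × 2.38698 ≈ 13319.35 mg.

13319 mg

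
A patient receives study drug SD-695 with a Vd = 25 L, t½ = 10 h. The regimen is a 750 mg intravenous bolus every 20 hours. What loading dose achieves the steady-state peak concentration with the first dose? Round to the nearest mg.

f = (1/2)^(20/10) ≈ 0.250000; accumulation ratio R = 1/(1−f) ≈ 1.33333.
Loading dose to hit Cmax,ss on first dose: D_load = D_maint·R ≈ 750 × 1.33333 ≈ 1000.00 mg.

1000 mg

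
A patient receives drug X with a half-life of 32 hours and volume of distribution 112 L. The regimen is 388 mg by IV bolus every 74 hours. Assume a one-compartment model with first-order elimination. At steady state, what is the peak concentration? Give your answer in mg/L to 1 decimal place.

τ/t½ = 74/32 ≈ 2.3125, so fraction remaining f = (1/2)^(74/32) ≈ 0.2013.
Accumulation ratio R = 1/(1 − f) ≈ 1/0.7987 ≈ 1.2520.
Single-dose peak C₀ = D/Vd = 388/112 ≈ 3.464 mg/L.
Steady-state peak Cmax,ss = C₀·R ≈ 3.464 × 1.2520 ≈ 4.337 mg/L.

4.3 mg/L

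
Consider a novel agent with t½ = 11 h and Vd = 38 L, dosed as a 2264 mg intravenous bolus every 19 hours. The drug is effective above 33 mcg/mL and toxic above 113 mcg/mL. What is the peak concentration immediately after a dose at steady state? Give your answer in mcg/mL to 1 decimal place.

τ/t½ = 19/11 ≈ 1.7273, so fraction remaining f = (1/2)^(19/11) ≈ 0.3020.
Accumulation ratio R = 1/(1 − f) ≈ 1/0.6980 ≈ 1.4327.
Each bolus raises the concentration by D/Vd = 2264/38 ≈ 59.579 mcg/mL.
Cmax,ss = C₀/(1 − f) ≈ 59.579/0.6980 ≈ 85.357 mcg/mL.
Peak 85.4 mcg/mL vs MTC 113 mcg/mL: below toxic threshold.

85.4 mcg/mL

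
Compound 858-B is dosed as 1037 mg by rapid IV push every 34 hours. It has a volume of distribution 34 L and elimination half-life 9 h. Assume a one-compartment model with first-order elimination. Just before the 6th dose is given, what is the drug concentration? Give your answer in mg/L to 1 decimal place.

2.4 mg/L

f = (1/2)^(τ/t½) = (1/2)^(34/9) ≈ 0.0729.
C₀ = D/Vd = 1037/34 ≈ 30.500 mg/L.
Before the 6th dose, 5 doses have been given. Superposition: Cmin = C₀·(f + f² + … + f^5).
≈ 30.500 × (0.0729 + 0.0053 + 0.0004 + 0.0000 + 0.0000) ≈ 30.500 × 0.0786 ≈ 2.397 mg/L.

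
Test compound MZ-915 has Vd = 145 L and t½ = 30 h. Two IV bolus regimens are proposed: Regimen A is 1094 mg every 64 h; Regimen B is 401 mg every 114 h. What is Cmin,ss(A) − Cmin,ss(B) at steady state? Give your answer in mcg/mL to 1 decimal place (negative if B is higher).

Regimen A: f = (1/2)^(64/30) ≈ 0.2279; Cmin,ss = (1094/145)·f/(1−f) ≈ 2.227 mcg/mL.
Regimen B: f = (1/2)^(114/30) ≈ 0.0718; Cmin,ss = (401/145)·f/(1−f) ≈ 0.214 mcg/mL.
Difference ≈ 2.227 − 0.214 ≈ 2.013 mcg/mL.

2.0 mcg/mL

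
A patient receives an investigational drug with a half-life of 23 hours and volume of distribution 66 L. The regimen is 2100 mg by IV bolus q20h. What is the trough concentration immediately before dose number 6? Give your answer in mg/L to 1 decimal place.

36.6 mg/L

f = (1/2)^(τ/t½) = (1/2)^(20/23) ≈ 0.5473.
C₀ = D/Vd = 2100/66 ≈ 31.818 mg/L.
Before the 6th dose, 5 doses have been given. Superposition: Cmin = C₀·(f + f² + … + f^5).
≈ 31.818 × (0.5473 + 0.2995 + 0.1639 + 0.0897 + 0.0491) ≈ 31.818 × 1.1495 ≈ 36.575 mg/L.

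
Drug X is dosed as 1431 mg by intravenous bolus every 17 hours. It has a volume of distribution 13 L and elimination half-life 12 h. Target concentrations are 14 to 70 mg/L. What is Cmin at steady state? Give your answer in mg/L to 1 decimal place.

65.9 mg/L

Over one 17-h interval, 17/12 ≈ 1.4167 half-lives elapse, leaving f ≈ 0.3746 of each dose.
Single-dose peak C₀ = D/Vd = 1431/13 ≈ 110.077 mg/L.
Steady-state trough Cmin,ss = C₀·f/(1−f) ≈ 110.077 × 0.3746/0.6254 ≈ 65.934 mg/L.
Trough 65.9 mg/L vs MEC 14 mg/L: adequate.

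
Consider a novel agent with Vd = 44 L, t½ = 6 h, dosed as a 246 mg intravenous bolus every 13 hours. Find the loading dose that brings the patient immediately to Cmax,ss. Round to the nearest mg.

316 mg

f = (1/2)^(13/6) ≈ 0.222725; accumulation ratio R = 1/(1−f) ≈ 1.28655.
Loading dose to hit Cmax,ss on first dose: D_load = D_maint·R ≈ 246 × 1.28655 ≈ 316.49 mg.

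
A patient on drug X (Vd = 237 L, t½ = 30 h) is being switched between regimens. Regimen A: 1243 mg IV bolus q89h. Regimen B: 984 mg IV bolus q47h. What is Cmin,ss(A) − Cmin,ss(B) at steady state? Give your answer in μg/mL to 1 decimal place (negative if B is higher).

-1.3 μg/mL

Regimen A: f = (1/2)^(89/30) ≈ 0.1279; Cmin,ss = (1243/237)·f/(1−f) ≈ 0.769 μg/mL.
Regimen B: f = (1/2)^(47/30) ≈ 0.3376; Cmin,ss = (984/237)·f/(1−f) ≈ 2.116 μg/mL.
Difference ≈ 0.769 − 2.116 ≈ -1.347 μg/mL.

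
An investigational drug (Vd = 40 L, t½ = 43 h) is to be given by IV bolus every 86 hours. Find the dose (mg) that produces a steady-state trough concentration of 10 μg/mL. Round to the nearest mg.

1200 mg

τ/t½ = 86/43 ≈ 2, so f = (1/2)^(86/43) ≈ 0.250000.
Cmin,ss = (D/Vd)·f/(1−f), so D = Cmin,ss·Vd·(1−f)/f.
D = 10 × 40 × (1−f)/f ≈ 10 × 40 × 3.00000 ≈ 1200.00 mg.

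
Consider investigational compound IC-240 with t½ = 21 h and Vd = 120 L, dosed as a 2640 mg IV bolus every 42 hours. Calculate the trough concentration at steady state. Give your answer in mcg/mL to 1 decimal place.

The dosing interval is 2 half-lives, so f = 2^(−2) = 0.25.
Accumulation ratio R = 1/(1 − f) = 1/0.75 = 4/3.
Single-dose peak C₀ = D/Vd = 2640/120 = 22 mcg/mL.
Steady-state peak Cmax,ss = C₀·R = 22 × 4/3 ≈ 29.333 mcg/mL.
Steady-state trough Cmin,ss = Cmax,ss·f ≈ 29.333 × 0.25 ≈ 7.333 mcg/mL.

7.3 mcg/mL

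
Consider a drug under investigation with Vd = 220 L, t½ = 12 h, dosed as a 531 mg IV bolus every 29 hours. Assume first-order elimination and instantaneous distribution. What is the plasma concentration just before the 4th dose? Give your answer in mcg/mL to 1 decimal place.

0.6 mcg/mL

f = (1/2)^(τ/t½) = (1/2)^(29/12) ≈ 0.1873.
C₀ = D/Vd = 531/220 ≈ 2.414 mcg/mL.
Before the 4th dose, 3 doses have been given. Superposition: Cmin = C₀·(f + f² + … + f^3).
≈ 2.414 × (0.1873 + 0.0351 + 0.0066) ≈ 2.414 × 0.2290 ≈ 0.553 mcg/mL.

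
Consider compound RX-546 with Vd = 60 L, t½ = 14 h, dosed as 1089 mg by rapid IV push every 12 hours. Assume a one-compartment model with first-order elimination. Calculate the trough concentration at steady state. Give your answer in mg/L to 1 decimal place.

22.4 mg/L

Over one 12-h interval, 12/14 ≈ 0.85714 half-lives elapse, leaving f ≈ 0.5520 of each dose.
Accumulation ratio R = 1/(1 − f) ≈ 1/0.4480 ≈ 2.2321.
Each bolus raises the concentration by D/Vd = 1089/60 ≈ 18.150 mg/L.
Cmax,ss = C₀/(1 − f) ≈ 18.150/0.4480 ≈ 40.513 mg/L.
One interval later, Cmin,ss = Cmax,ss·e^(−kτ) ≈ 40.513 × 0.5520 ≈ 22.363 mg/L.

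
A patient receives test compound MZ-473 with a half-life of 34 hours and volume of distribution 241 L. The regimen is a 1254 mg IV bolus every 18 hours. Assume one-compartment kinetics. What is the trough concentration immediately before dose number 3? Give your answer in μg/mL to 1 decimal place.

6.1 μg/mL

f = (1/2)^(τ/t½) = (1/2)^(18/34) ≈ 0.6928.
C₀ = D/Vd = 1254/241 ≈ 5.203 μg/mL.
Before the 3rd dose, 2 doses have been given. Superposition: Cmin = C₀·(f + f²).
≈ 5.203 × (0.6928 + 0.4800) ≈ 5.203 × 1.1728 ≈ 6.102 μg/mL.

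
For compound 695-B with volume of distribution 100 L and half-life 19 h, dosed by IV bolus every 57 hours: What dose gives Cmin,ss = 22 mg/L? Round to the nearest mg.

τ/t½ = 57/19 ≈ 3, so f = (1/2)^(57/19) ≈ 0.125000.
Cmin,ss = (D/Vd)·f/(1−f), so D = Cmin,ss·Vd·(1−f)/f.
D = 22 × 100 × (1−f)/f ≈ 22 × 100 × 7.00000 ≈ 15400.00 mg.

15400 mg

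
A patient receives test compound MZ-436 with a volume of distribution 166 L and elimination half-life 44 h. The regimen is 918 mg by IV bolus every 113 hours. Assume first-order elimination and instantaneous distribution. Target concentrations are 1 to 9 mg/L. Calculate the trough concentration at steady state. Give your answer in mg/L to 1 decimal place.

1.1 mg/L

Over one 113-h interval, 113/44 ≈ 2.5682 half-lives elapse, leaving f ≈ 0.1686 of each dose.
Each bolus raises the concentration by D/Vd = 918/166 ≈ 5.530 mg/L.
Steady-state trough Cmin,ss = C₀·f/(1−f) ≈ 5.530 × 0.1686/0.8314 ≈ 1.121 mg/L.
Trough 1.1 mg/L vs MEC 1 mg/L: adequate.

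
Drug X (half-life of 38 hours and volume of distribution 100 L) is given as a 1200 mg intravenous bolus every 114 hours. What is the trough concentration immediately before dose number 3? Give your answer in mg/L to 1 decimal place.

1.7 mg/L

f = (1/2)^(τ/t½) = (1/2)^(114/38) ≈ 0.1250.
C₀ = D/Vd = 1200/100 ≈ 12.000 mg/L.
Before the 3rd dose, 2 doses have been given. Superposition: Cmin = C₀·(f + f²).
≈ 12.000 × (0.1250 + 0.0156) ≈ 12.000 × 0.1406 ≈ 1.687 mg/L.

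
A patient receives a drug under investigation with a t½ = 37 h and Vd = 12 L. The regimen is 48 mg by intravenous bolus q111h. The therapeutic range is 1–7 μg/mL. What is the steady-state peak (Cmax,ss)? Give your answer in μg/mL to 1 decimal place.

The dosing interval is 3 half-lives, so f = 2^(−3) = 0.125.
At steady state, R = 1/(1 − 0.125) = 8/7.
Single-dose peak C₀ = D/Vd = 48/12 = 4 μg/mL.
Steady-state peak Cmax,ss = C₀·R = 4 × 8/7 ≈ 4.571 μg/mL.
Peak 4.6 μg/mL vs MTC 7 μg/mL: below toxic threshold.

4.6 μg/mL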